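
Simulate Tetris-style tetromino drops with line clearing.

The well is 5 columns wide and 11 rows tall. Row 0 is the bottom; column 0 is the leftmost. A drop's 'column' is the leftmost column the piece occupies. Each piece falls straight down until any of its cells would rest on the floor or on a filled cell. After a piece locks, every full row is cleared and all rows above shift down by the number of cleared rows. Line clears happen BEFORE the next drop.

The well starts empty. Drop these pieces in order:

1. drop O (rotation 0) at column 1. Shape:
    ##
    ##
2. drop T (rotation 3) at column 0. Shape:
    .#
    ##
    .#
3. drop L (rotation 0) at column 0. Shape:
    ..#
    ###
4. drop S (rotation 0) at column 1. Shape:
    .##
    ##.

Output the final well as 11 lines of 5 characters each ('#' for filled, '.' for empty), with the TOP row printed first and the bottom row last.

Answer: .....
.....
..##.
.##..
..#..
###..
.#...
##...
.#...
.##..
.##..

Derivation:
Drop 1: O rot0 at col 1 lands with bottom-row=0; cleared 0 line(s) (total 0); column heights now [0 2 2 0 0], max=2
Drop 2: T rot3 at col 0 lands with bottom-row=2; cleared 0 line(s) (total 0); column heights now [4 5 2 0 0], max=5
Drop 3: L rot0 at col 0 lands with bottom-row=5; cleared 0 line(s) (total 0); column heights now [6 6 7 0 0], max=7
Drop 4: S rot0 at col 1 lands with bottom-row=7; cleared 0 line(s) (total 0); column heights now [6 8 9 9 0], max=9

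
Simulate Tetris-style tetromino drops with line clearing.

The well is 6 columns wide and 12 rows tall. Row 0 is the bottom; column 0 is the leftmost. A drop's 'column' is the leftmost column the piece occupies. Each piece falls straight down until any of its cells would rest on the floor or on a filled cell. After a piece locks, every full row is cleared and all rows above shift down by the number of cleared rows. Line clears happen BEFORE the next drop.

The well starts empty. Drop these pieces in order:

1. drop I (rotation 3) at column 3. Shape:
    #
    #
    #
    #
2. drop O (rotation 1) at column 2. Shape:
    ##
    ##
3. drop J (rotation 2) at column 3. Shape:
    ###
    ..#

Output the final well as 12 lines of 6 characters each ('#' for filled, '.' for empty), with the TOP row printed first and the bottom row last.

Answer: ......
......
......
......
......
...###
..##.#
..##..
...#..
...#..
...#..
...#..

Derivation:
Drop 1: I rot3 at col 3 lands with bottom-row=0; cleared 0 line(s) (total 0); column heights now [0 0 0 4 0 0], max=4
Drop 2: O rot1 at col 2 lands with bottom-row=4; cleared 0 line(s) (total 0); column heights now [0 0 6 6 0 0], max=6
Drop 3: J rot2 at col 3 lands with bottom-row=5; cleared 0 line(s) (total 0); column heights now [0 0 6 7 7 7], max=7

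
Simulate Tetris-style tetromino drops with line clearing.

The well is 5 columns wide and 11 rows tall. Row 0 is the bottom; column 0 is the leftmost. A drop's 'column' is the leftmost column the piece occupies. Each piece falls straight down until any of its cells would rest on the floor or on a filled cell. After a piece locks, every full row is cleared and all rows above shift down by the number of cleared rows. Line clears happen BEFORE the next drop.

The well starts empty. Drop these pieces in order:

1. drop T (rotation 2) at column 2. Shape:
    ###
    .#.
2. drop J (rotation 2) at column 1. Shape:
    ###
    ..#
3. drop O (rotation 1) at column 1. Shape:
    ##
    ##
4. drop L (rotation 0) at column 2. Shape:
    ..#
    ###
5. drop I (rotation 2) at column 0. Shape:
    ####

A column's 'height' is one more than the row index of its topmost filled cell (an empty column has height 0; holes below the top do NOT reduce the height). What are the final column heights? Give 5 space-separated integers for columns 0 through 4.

Answer: 0 6 7 7 7

Derivation:
Drop 1: T rot2 at col 2 lands with bottom-row=0; cleared 0 line(s) (total 0); column heights now [0 0 2 2 2], max=2
Drop 2: J rot2 at col 1 lands with bottom-row=2; cleared 0 line(s) (total 0); column heights now [0 4 4 4 2], max=4
Drop 3: O rot1 at col 1 lands with bottom-row=4; cleared 0 line(s) (total 0); column heights now [0 6 6 4 2], max=6
Drop 4: L rot0 at col 2 lands with bottom-row=6; cleared 0 line(s) (total 0); column heights now [0 6 7 7 8], max=8
Drop 5: I rot2 at col 0 lands with bottom-row=7; cleared 1 line(s) (total 1); column heights now [0 6 7 7 7], max=7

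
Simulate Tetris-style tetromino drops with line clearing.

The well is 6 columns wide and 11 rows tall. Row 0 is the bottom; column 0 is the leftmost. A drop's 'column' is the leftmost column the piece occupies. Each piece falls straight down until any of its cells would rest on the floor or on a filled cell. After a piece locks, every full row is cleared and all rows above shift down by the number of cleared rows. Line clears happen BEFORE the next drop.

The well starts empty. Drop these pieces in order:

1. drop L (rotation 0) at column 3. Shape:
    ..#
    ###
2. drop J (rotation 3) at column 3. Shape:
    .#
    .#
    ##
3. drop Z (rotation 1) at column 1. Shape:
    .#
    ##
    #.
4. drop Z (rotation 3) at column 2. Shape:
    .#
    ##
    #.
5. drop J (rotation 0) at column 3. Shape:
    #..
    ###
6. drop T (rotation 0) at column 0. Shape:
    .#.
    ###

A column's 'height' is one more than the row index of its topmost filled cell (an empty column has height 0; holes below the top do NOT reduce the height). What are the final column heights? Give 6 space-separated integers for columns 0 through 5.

Answer: 6 7 6 8 7 7

Derivation:
Drop 1: L rot0 at col 3 lands with bottom-row=0; cleared 0 line(s) (total 0); column heights now [0 0 0 1 1 2], max=2
Drop 2: J rot3 at col 3 lands with bottom-row=1; cleared 0 line(s) (total 0); column heights now [0 0 0 2 4 2], max=4
Drop 3: Z rot1 at col 1 lands with bottom-row=0; cleared 0 line(s) (total 0); column heights now [0 2 3 2 4 2], max=4
Drop 4: Z rot3 at col 2 lands with bottom-row=3; cleared 0 line(s) (total 0); column heights now [0 2 5 6 4 2], max=6
Drop 5: J rot0 at col 3 lands with bottom-row=6; cleared 0 line(s) (total 0); column heights now [0 2 5 8 7 7], max=8
Drop 6: T rot0 at col 0 lands with bottom-row=5; cleared 0 line(s) (total 0); column heights now [6 7 6 8 7 7], max=8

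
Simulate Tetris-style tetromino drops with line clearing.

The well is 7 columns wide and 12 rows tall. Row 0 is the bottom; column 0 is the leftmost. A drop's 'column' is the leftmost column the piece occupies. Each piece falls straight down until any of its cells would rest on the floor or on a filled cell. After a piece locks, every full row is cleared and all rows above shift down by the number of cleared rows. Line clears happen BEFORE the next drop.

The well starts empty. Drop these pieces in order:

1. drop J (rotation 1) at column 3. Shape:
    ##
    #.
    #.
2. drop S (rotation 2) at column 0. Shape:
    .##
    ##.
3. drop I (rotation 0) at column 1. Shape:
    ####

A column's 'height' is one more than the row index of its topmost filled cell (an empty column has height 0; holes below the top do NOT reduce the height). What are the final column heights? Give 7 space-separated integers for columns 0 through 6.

Drop 1: J rot1 at col 3 lands with bottom-row=0; cleared 0 line(s) (total 0); column heights now [0 0 0 3 3 0 0], max=3
Drop 2: S rot2 at col 0 lands with bottom-row=0; cleared 0 line(s) (total 0); column heights now [1 2 2 3 3 0 0], max=3
Drop 3: I rot0 at col 1 lands with bottom-row=3; cleared 0 line(s) (total 0); column heights now [1 4 4 4 4 0 0], max=4

Answer: 1 4 4 4 4 0 0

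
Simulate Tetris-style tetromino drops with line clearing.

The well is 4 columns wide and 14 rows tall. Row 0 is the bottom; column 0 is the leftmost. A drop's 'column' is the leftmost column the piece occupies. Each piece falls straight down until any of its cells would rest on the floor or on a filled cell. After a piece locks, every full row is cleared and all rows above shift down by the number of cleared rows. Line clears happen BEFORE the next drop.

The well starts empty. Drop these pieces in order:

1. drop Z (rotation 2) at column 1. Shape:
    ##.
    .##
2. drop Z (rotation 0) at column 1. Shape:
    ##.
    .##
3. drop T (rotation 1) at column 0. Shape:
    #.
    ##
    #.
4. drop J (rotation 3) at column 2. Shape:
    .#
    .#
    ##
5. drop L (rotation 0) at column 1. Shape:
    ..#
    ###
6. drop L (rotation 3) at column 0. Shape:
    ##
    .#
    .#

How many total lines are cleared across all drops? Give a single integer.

Drop 1: Z rot2 at col 1 lands with bottom-row=0; cleared 0 line(s) (total 0); column heights now [0 2 2 1], max=2
Drop 2: Z rot0 at col 1 lands with bottom-row=2; cleared 0 line(s) (total 0); column heights now [0 4 4 3], max=4
Drop 3: T rot1 at col 0 lands with bottom-row=3; cleared 0 line(s) (total 0); column heights now [6 5 4 3], max=6
Drop 4: J rot3 at col 2 lands with bottom-row=4; cleared 1 line(s) (total 1); column heights now [5 4 4 6], max=6
Drop 5: L rot0 at col 1 lands with bottom-row=6; cleared 0 line(s) (total 1); column heights now [5 7 7 8], max=8
Drop 6: L rot3 at col 0 lands with bottom-row=7; cleared 0 line(s) (total 1); column heights now [10 10 7 8], max=10

Answer: 1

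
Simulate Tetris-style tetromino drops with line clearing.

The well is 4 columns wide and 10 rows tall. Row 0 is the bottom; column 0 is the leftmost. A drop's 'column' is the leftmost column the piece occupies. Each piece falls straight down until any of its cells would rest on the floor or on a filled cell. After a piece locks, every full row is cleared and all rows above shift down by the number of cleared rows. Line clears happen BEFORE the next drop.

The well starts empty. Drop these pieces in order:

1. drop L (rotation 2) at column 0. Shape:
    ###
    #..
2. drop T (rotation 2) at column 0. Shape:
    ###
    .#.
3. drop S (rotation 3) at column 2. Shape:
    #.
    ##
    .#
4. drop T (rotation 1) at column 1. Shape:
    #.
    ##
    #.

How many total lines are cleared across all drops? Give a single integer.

Drop 1: L rot2 at col 0 lands with bottom-row=0; cleared 0 line(s) (total 0); column heights now [2 2 2 0], max=2
Drop 2: T rot2 at col 0 lands with bottom-row=2; cleared 0 line(s) (total 0); column heights now [4 4 4 0], max=4
Drop 3: S rot3 at col 2 lands with bottom-row=3; cleared 1 line(s) (total 1); column heights now [2 3 5 4], max=5
Drop 4: T rot1 at col 1 lands with bottom-row=4; cleared 0 line(s) (total 1); column heights now [2 7 6 4], max=7

Answer: 1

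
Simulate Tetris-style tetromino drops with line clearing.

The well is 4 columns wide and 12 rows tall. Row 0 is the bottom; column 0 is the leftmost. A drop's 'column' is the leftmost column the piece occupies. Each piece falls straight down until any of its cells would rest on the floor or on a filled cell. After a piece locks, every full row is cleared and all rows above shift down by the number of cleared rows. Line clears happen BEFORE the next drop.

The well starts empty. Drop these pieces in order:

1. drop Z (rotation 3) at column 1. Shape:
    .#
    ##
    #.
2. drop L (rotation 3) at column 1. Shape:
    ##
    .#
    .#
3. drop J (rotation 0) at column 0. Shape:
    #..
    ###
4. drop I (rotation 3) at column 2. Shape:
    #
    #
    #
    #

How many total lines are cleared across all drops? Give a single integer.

Drop 1: Z rot3 at col 1 lands with bottom-row=0; cleared 0 line(s) (total 0); column heights now [0 2 3 0], max=3
Drop 2: L rot3 at col 1 lands with bottom-row=3; cleared 0 line(s) (total 0); column heights now [0 6 6 0], max=6
Drop 3: J rot0 at col 0 lands with bottom-row=6; cleared 0 line(s) (total 0); column heights now [8 7 7 0], max=8
Drop 4: I rot3 at col 2 lands with bottom-row=7; cleared 0 line(s) (total 0); column heights now [8 7 11 0], max=11

Answer: 0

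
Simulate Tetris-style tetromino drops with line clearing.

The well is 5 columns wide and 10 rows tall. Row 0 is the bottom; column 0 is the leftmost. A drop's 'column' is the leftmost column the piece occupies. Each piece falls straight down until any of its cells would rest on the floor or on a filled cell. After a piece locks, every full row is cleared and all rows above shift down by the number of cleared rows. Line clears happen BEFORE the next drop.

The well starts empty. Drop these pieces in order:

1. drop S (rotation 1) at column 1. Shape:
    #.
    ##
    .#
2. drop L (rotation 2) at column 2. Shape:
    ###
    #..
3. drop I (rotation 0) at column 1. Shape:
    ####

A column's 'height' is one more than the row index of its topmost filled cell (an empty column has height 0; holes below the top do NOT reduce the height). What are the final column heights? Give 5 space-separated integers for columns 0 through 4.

Answer: 0 5 5 5 5

Derivation:
Drop 1: S rot1 at col 1 lands with bottom-row=0; cleared 0 line(s) (total 0); column heights now [0 3 2 0 0], max=3
Drop 2: L rot2 at col 2 lands with bottom-row=2; cleared 0 line(s) (total 0); column heights now [0 3 4 4 4], max=4
Drop 3: I rot0 at col 1 lands with bottom-row=4; cleared 0 line(s) (total 0); column heights now [0 5 5 5 5], max=5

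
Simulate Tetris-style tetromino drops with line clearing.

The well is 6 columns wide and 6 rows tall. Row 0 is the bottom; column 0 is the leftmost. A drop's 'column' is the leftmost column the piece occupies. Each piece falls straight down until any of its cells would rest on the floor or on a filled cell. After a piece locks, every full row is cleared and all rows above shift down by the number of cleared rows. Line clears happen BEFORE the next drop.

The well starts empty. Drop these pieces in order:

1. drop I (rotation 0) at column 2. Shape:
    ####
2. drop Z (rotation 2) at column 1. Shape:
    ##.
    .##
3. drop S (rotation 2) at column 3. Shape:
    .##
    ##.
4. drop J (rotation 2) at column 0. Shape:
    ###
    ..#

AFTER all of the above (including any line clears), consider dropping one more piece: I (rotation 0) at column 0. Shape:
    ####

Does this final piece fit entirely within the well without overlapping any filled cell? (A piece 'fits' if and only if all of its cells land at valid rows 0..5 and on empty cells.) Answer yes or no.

Drop 1: I rot0 at col 2 lands with bottom-row=0; cleared 0 line(s) (total 0); column heights now [0 0 1 1 1 1], max=1
Drop 2: Z rot2 at col 1 lands with bottom-row=1; cleared 0 line(s) (total 0); column heights now [0 3 3 2 1 1], max=3
Drop 3: S rot2 at col 3 lands with bottom-row=2; cleared 0 line(s) (total 0); column heights now [0 3 3 3 4 4], max=4
Drop 4: J rot2 at col 0 lands with bottom-row=3; cleared 0 line(s) (total 0); column heights now [5 5 5 3 4 4], max=5
Test piece I rot0 at col 0 (width 4): heights before test = [5 5 5 3 4 4]; fits = True

Answer: yes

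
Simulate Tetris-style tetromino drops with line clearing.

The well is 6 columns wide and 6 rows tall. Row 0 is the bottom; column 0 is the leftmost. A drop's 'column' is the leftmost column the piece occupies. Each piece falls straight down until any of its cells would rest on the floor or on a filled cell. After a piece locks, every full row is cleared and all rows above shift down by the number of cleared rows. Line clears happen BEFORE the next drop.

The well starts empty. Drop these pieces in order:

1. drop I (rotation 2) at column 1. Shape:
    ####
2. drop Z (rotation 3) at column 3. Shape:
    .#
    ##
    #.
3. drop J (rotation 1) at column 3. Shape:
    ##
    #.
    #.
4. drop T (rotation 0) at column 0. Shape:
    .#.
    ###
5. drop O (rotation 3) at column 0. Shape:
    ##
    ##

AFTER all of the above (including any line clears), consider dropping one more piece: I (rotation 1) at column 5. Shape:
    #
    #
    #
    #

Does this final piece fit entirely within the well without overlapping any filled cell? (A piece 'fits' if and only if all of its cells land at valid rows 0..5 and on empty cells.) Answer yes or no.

Answer: yes

Derivation:
Drop 1: I rot2 at col 1 lands with bottom-row=0; cleared 0 line(s) (total 0); column heights now [0 1 1 1 1 0], max=1
Drop 2: Z rot3 at col 3 lands with bottom-row=1; cleared 0 line(s) (total 0); column heights now [0 1 1 3 4 0], max=4
Drop 3: J rot1 at col 3 lands with bottom-row=3; cleared 0 line(s) (total 0); column heights now [0 1 1 6 6 0], max=6
Drop 4: T rot0 at col 0 lands with bottom-row=1; cleared 0 line(s) (total 0); column heights now [2 3 2 6 6 0], max=6
Drop 5: O rot3 at col 0 lands with bottom-row=3; cleared 0 line(s) (total 0); column heights now [5 5 2 6 6 0], max=6
Test piece I rot1 at col 5 (width 1): heights before test = [5 5 2 6 6 0]; fits = True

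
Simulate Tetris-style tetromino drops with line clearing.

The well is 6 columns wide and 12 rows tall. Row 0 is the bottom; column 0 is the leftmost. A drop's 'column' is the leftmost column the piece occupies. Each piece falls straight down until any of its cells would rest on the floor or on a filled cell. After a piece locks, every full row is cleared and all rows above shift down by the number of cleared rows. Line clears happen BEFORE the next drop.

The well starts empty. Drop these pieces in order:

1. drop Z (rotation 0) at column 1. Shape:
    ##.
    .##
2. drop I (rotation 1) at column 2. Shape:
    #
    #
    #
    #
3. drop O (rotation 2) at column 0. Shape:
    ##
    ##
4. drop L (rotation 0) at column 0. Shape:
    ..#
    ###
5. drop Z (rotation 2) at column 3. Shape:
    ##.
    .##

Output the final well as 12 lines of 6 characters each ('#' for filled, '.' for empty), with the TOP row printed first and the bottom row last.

Answer: ......
......
......
......
..#...
###...
..#...
..#...
###...
###...
.####.
..####

Derivation:
Drop 1: Z rot0 at col 1 lands with bottom-row=0; cleared 0 line(s) (total 0); column heights now [0 2 2 1 0 0], max=2
Drop 2: I rot1 at col 2 lands with bottom-row=2; cleared 0 line(s) (total 0); column heights now [0 2 6 1 0 0], max=6
Drop 3: O rot2 at col 0 lands with bottom-row=2; cleared 0 line(s) (total 0); column heights now [4 4 6 1 0 0], max=6
Drop 4: L rot0 at col 0 lands with bottom-row=6; cleared 0 line(s) (total 0); column heights now [7 7 8 1 0 0], max=8
Drop 5: Z rot2 at col 3 lands with bottom-row=0; cleared 0 line(s) (total 0); column heights now [7 7 8 2 2 1], max=8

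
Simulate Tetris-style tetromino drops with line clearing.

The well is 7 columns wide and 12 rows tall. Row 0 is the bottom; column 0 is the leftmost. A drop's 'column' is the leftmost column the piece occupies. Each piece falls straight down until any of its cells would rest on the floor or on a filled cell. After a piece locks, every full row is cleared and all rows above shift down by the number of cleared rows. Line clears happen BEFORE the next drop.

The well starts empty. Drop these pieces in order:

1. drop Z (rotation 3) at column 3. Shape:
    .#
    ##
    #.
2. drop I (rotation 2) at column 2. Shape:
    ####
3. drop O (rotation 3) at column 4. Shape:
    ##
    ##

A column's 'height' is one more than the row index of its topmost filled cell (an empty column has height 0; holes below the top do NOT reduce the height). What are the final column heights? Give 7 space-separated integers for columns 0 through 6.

Drop 1: Z rot3 at col 3 lands with bottom-row=0; cleared 0 line(s) (total 0); column heights now [0 0 0 2 3 0 0], max=3
Drop 2: I rot2 at col 2 lands with bottom-row=3; cleared 0 line(s) (total 0); column heights now [0 0 4 4 4 4 0], max=4
Drop 3: O rot3 at col 4 lands with bottom-row=4; cleared 0 line(s) (total 0); column heights now [0 0 4 4 6 6 0], max=6

Answer: 0 0 4 4 6 6 0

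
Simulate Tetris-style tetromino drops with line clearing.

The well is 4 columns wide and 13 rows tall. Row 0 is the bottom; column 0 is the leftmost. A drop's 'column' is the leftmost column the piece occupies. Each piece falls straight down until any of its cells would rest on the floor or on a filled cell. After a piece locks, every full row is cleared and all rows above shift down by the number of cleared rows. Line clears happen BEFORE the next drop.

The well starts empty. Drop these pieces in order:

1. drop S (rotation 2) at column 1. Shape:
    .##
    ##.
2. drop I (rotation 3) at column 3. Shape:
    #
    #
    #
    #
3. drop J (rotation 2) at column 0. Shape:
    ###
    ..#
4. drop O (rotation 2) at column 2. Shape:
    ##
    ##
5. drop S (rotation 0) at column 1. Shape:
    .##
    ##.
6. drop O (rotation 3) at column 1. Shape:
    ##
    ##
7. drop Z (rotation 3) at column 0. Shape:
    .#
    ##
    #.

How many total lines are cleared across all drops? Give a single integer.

Drop 1: S rot2 at col 1 lands with bottom-row=0; cleared 0 line(s) (total 0); column heights now [0 1 2 2], max=2
Drop 2: I rot3 at col 3 lands with bottom-row=2; cleared 0 line(s) (total 0); column heights now [0 1 2 6], max=6
Drop 3: J rot2 at col 0 lands with bottom-row=2; cleared 1 line(s) (total 1); column heights now [0 1 3 5], max=5
Drop 4: O rot2 at col 2 lands with bottom-row=5; cleared 0 line(s) (total 1); column heights now [0 1 7 7], max=7
Drop 5: S rot0 at col 1 lands with bottom-row=7; cleared 0 line(s) (total 1); column heights now [0 8 9 9], max=9
Drop 6: O rot3 at col 1 lands with bottom-row=9; cleared 0 line(s) (total 1); column heights now [0 11 11 9], max=11
Drop 7: Z rot3 at col 0 lands with bottom-row=10; cleared 0 line(s) (total 1); column heights now [12 13 11 9], max=13

Answer: 1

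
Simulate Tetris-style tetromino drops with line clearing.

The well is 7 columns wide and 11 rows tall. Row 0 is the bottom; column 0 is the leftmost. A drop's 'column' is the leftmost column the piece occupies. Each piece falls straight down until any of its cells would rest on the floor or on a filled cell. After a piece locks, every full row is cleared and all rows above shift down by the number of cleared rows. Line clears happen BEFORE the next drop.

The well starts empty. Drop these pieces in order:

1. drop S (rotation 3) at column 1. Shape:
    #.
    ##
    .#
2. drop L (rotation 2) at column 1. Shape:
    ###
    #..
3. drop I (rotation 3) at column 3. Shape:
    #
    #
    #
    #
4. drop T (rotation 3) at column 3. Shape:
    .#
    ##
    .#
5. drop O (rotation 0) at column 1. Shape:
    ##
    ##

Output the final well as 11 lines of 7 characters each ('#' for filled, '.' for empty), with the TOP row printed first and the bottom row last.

Drop 1: S rot3 at col 1 lands with bottom-row=0; cleared 0 line(s) (total 0); column heights now [0 3 2 0 0 0 0], max=3
Drop 2: L rot2 at col 1 lands with bottom-row=3; cleared 0 line(s) (total 0); column heights now [0 5 5 5 0 0 0], max=5
Drop 3: I rot3 at col 3 lands with bottom-row=5; cleared 0 line(s) (total 0); column heights now [0 5 5 9 0 0 0], max=9
Drop 4: T rot3 at col 3 lands with bottom-row=8; cleared 0 line(s) (total 0); column heights now [0 5 5 10 11 0 0], max=11
Drop 5: O rot0 at col 1 lands with bottom-row=5; cleared 0 line(s) (total 0); column heights now [0 7 7 10 11 0 0], max=11

Answer: ....#..
...##..
...##..
...#...
.###...
.###...
.###...
.#.....
.#.....
.##....
..#....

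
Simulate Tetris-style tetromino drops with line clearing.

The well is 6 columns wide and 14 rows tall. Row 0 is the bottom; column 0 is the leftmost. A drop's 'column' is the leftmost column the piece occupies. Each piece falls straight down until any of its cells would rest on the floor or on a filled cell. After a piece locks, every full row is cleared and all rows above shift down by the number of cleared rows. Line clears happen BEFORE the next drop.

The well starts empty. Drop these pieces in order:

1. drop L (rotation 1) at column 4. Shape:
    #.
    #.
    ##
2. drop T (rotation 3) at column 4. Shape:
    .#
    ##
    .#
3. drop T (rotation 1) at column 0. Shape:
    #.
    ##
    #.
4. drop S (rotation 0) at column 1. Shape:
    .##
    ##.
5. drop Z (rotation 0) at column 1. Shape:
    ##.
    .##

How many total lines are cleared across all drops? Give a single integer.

Answer: 0

Derivation:
Drop 1: L rot1 at col 4 lands with bottom-row=0; cleared 0 line(s) (total 0); column heights now [0 0 0 0 3 1], max=3
Drop 2: T rot3 at col 4 lands with bottom-row=2; cleared 0 line(s) (total 0); column heights now [0 0 0 0 4 5], max=5
Drop 3: T rot1 at col 0 lands with bottom-row=0; cleared 0 line(s) (total 0); column heights now [3 2 0 0 4 5], max=5
Drop 4: S rot0 at col 1 lands with bottom-row=2; cleared 0 line(s) (total 0); column heights now [3 3 4 4 4 5], max=5
Drop 5: Z rot0 at col 1 lands with bottom-row=4; cleared 0 line(s) (total 0); column heights now [3 6 6 5 4 5], max=6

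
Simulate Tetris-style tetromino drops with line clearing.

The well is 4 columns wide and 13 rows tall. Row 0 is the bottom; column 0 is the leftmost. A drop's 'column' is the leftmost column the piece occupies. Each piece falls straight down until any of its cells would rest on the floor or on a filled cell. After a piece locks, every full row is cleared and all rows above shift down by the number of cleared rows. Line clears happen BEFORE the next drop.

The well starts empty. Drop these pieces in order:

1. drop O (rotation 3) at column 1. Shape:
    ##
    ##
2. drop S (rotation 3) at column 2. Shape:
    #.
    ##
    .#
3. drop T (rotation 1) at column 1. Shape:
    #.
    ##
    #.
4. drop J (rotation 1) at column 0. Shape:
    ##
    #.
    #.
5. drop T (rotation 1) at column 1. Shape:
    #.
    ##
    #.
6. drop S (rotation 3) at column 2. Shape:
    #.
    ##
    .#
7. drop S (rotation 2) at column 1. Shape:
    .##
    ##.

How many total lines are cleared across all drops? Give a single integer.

Answer: 0

Derivation:
Drop 1: O rot3 at col 1 lands with bottom-row=0; cleared 0 line(s) (total 0); column heights now [0 2 2 0], max=2
Drop 2: S rot3 at col 2 lands with bottom-row=1; cleared 0 line(s) (total 0); column heights now [0 2 4 3], max=4
Drop 3: T rot1 at col 1 lands with bottom-row=3; cleared 0 line(s) (total 0); column heights now [0 6 5 3], max=6
Drop 4: J rot1 at col 0 lands with bottom-row=4; cleared 0 line(s) (total 0); column heights now [7 7 5 3], max=7
Drop 5: T rot1 at col 1 lands with bottom-row=7; cleared 0 line(s) (total 0); column heights now [7 10 9 3], max=10
Drop 6: S rot3 at col 2 lands with bottom-row=8; cleared 0 line(s) (total 0); column heights now [7 10 11 10], max=11
Drop 7: S rot2 at col 1 lands with bottom-row=11; cleared 0 line(s) (total 0); column heights now [7 12 13 13], max=13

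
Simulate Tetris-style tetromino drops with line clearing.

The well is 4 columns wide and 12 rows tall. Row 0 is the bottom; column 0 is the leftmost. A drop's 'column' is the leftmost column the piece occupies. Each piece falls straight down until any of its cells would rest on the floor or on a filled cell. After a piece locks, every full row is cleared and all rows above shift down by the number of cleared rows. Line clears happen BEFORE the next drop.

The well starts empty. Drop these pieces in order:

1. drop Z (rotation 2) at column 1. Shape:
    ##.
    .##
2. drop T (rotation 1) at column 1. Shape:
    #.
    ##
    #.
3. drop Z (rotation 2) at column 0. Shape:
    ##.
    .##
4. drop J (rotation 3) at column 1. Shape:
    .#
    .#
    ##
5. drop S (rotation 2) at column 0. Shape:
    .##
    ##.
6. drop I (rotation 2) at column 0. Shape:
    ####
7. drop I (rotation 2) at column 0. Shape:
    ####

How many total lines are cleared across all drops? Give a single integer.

Drop 1: Z rot2 at col 1 lands with bottom-row=0; cleared 0 line(s) (total 0); column heights now [0 2 2 1], max=2
Drop 2: T rot1 at col 1 lands with bottom-row=2; cleared 0 line(s) (total 0); column heights now [0 5 4 1], max=5
Drop 3: Z rot2 at col 0 lands with bottom-row=5; cleared 0 line(s) (total 0); column heights now [7 7 6 1], max=7
Drop 4: J rot3 at col 1 lands with bottom-row=7; cleared 0 line(s) (total 0); column heights now [7 8 10 1], max=10
Drop 5: S rot2 at col 0 lands with bottom-row=9; cleared 0 line(s) (total 0); column heights now [10 11 11 1], max=11
Drop 6: I rot2 at col 0 lands with bottom-row=11; cleared 1 line(s) (total 1); column heights now [10 11 11 1], max=11
Drop 7: I rot2 at col 0 lands with bottom-row=11; cleared 1 line(s) (total 2); column heights now [10 11 11 1], max=11

Answer: 2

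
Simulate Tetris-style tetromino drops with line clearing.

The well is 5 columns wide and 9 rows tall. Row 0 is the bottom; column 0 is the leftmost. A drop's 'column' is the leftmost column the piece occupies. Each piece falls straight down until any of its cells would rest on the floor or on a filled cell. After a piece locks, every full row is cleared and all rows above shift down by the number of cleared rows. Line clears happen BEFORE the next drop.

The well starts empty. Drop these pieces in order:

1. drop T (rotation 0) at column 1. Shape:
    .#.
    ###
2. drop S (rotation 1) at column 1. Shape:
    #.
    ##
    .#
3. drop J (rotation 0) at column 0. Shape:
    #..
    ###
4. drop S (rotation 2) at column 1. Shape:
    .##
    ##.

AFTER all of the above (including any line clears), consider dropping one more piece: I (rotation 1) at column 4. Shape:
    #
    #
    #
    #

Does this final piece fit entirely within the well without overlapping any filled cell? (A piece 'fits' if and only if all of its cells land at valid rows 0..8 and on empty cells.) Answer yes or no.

Answer: yes

Derivation:
Drop 1: T rot0 at col 1 lands with bottom-row=0; cleared 0 line(s) (total 0); column heights now [0 1 2 1 0], max=2
Drop 2: S rot1 at col 1 lands with bottom-row=2; cleared 0 line(s) (total 0); column heights now [0 5 4 1 0], max=5
Drop 3: J rot0 at col 0 lands with bottom-row=5; cleared 0 line(s) (total 0); column heights now [7 6 6 1 0], max=7
Drop 4: S rot2 at col 1 lands with bottom-row=6; cleared 0 line(s) (total 0); column heights now [7 7 8 8 0], max=8
Test piece I rot1 at col 4 (width 1): heights before test = [7 7 8 8 0]; fits = True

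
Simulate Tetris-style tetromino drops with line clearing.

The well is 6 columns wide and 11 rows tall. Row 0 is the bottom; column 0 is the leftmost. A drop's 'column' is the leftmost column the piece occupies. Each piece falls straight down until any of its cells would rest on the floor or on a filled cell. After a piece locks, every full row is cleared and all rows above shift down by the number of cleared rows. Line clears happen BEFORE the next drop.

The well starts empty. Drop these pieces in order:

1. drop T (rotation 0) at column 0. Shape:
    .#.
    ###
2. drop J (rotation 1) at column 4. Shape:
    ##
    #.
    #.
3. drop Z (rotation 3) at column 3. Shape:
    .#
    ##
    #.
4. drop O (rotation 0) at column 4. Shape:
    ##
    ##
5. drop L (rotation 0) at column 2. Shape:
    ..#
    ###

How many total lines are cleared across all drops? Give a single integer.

Answer: 0

Derivation:
Drop 1: T rot0 at col 0 lands with bottom-row=0; cleared 0 line(s) (total 0); column heights now [1 2 1 0 0 0], max=2
Drop 2: J rot1 at col 4 lands with bottom-row=0; cleared 0 line(s) (total 0); column heights now [1 2 1 0 3 3], max=3
Drop 3: Z rot3 at col 3 lands with bottom-row=2; cleared 0 line(s) (total 0); column heights now [1 2 1 4 5 3], max=5
Drop 4: O rot0 at col 4 lands with bottom-row=5; cleared 0 line(s) (total 0); column heights now [1 2 1 4 7 7], max=7
Drop 5: L rot0 at col 2 lands with bottom-row=7; cleared 0 line(s) (total 0); column heights now [1 2 8 8 9 7], max=9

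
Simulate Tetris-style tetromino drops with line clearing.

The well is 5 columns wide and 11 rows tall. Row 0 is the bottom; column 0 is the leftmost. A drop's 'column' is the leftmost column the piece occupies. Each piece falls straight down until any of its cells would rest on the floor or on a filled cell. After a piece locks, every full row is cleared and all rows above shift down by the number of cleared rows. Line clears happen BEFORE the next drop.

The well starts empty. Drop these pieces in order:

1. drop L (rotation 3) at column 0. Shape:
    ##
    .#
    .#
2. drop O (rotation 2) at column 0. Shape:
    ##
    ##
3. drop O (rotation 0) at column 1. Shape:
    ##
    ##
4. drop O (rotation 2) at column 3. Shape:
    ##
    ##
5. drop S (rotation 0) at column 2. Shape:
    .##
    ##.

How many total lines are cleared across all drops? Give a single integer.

Answer: 0

Derivation:
Drop 1: L rot3 at col 0 lands with bottom-row=0; cleared 0 line(s) (total 0); column heights now [3 3 0 0 0], max=3
Drop 2: O rot2 at col 0 lands with bottom-row=3; cleared 0 line(s) (total 0); column heights now [5 5 0 0 0], max=5
Drop 3: O rot0 at col 1 lands with bottom-row=5; cleared 0 line(s) (total 0); column heights now [5 7 7 0 0], max=7
Drop 4: O rot2 at col 3 lands with bottom-row=0; cleared 0 line(s) (total 0); column heights now [5 7 7 2 2], max=7
Drop 5: S rot0 at col 2 lands with bottom-row=7; cleared 0 line(s) (total 0); column heights now [5 7 8 9 9], max=9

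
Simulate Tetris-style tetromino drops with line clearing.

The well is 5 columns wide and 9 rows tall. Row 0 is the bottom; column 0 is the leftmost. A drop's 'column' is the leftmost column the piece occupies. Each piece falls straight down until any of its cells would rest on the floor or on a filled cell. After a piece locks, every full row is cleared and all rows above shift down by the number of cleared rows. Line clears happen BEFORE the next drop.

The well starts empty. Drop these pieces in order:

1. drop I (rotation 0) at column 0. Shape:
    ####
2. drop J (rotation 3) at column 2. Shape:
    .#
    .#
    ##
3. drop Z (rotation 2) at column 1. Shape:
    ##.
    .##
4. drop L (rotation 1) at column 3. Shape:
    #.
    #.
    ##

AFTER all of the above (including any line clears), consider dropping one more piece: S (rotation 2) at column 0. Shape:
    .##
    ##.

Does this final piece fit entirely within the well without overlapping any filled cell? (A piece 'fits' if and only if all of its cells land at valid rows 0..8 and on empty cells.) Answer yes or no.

Answer: yes

Derivation:
Drop 1: I rot0 at col 0 lands with bottom-row=0; cleared 0 line(s) (total 0); column heights now [1 1 1 1 0], max=1
Drop 2: J rot3 at col 2 lands with bottom-row=1; cleared 0 line(s) (total 0); column heights now [1 1 2 4 0], max=4
Drop 3: Z rot2 at col 1 lands with bottom-row=4; cleared 0 line(s) (total 0); column heights now [1 6 6 5 0], max=6
Drop 4: L rot1 at col 3 lands with bottom-row=5; cleared 0 line(s) (total 0); column heights now [1 6 6 8 6], max=8
Test piece S rot2 at col 0 (width 3): heights before test = [1 6 6 8 6]; fits = True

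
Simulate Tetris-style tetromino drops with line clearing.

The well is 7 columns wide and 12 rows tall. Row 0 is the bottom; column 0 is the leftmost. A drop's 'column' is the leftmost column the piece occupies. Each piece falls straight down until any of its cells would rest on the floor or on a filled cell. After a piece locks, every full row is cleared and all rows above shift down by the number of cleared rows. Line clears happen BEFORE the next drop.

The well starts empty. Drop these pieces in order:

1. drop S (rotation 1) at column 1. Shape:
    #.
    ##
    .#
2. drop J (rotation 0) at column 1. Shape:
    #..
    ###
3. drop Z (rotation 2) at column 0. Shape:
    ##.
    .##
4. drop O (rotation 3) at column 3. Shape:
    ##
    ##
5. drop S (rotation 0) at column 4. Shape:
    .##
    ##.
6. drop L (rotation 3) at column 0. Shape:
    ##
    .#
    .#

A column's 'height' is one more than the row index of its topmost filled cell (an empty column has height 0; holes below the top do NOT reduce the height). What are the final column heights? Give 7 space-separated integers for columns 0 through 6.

Answer: 10 10 6 6 7 8 8

Derivation:
Drop 1: S rot1 at col 1 lands with bottom-row=0; cleared 0 line(s) (total 0); column heights now [0 3 2 0 0 0 0], max=3
Drop 2: J rot0 at col 1 lands with bottom-row=3; cleared 0 line(s) (total 0); column heights now [0 5 4 4 0 0 0], max=5
Drop 3: Z rot2 at col 0 lands with bottom-row=5; cleared 0 line(s) (total 0); column heights now [7 7 6 4 0 0 0], max=7
Drop 4: O rot3 at col 3 lands with bottom-row=4; cleared 0 line(s) (total 0); column heights now [7 7 6 6 6 0 0], max=7
Drop 5: S rot0 at col 4 lands with bottom-row=6; cleared 0 line(s) (total 0); column heights now [7 7 6 6 7 8 8], max=8
Drop 6: L rot3 at col 0 lands with bottom-row=7; cleared 0 line(s) (total 0); column heights now [10 10 6 6 7 8 8], max=10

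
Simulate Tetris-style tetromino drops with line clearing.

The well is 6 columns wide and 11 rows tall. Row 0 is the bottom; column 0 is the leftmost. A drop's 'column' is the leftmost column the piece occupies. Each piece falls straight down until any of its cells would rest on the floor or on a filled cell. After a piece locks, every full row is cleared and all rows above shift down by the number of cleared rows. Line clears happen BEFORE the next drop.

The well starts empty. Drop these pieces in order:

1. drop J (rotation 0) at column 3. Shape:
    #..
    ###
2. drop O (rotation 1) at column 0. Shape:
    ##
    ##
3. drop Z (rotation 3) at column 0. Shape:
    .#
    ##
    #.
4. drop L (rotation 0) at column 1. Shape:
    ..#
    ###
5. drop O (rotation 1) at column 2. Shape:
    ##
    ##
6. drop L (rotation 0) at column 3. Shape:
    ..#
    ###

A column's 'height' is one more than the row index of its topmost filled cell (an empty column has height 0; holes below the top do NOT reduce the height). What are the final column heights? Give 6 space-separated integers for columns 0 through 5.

Drop 1: J rot0 at col 3 lands with bottom-row=0; cleared 0 line(s) (total 0); column heights now [0 0 0 2 1 1], max=2
Drop 2: O rot1 at col 0 lands with bottom-row=0; cleared 0 line(s) (total 0); column heights now [2 2 0 2 1 1], max=2
Drop 3: Z rot3 at col 0 lands with bottom-row=2; cleared 0 line(s) (total 0); column heights now [4 5 0 2 1 1], max=5
Drop 4: L rot0 at col 1 lands with bottom-row=5; cleared 0 line(s) (total 0); column heights now [4 6 6 7 1 1], max=7
Drop 5: O rot1 at col 2 lands with bottom-row=7; cleared 0 line(s) (total 0); column heights now [4 6 9 9 1 1], max=9
Drop 6: L rot0 at col 3 lands with bottom-row=9; cleared 0 line(s) (total 0); column heights now [4 6 9 10 10 11], max=11

Answer: 4 6 9 10 10 11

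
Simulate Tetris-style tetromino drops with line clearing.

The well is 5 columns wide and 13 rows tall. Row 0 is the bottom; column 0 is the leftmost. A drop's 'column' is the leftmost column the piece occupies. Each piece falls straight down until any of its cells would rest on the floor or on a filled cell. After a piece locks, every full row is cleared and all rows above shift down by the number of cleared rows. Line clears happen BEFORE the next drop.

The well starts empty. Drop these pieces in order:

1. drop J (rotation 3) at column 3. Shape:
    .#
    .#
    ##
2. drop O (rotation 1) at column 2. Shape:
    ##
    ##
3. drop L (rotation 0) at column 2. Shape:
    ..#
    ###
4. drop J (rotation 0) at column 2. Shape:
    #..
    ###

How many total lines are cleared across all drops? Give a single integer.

Drop 1: J rot3 at col 3 lands with bottom-row=0; cleared 0 line(s) (total 0); column heights now [0 0 0 1 3], max=3
Drop 2: O rot1 at col 2 lands with bottom-row=1; cleared 0 line(s) (total 0); column heights now [0 0 3 3 3], max=3
Drop 3: L rot0 at col 2 lands with bottom-row=3; cleared 0 line(s) (total 0); column heights now [0 0 4 4 5], max=5
Drop 4: J rot0 at col 2 lands with bottom-row=5; cleared 0 line(s) (total 0); column heights now [0 0 7 6 6], max=7

Answer: 0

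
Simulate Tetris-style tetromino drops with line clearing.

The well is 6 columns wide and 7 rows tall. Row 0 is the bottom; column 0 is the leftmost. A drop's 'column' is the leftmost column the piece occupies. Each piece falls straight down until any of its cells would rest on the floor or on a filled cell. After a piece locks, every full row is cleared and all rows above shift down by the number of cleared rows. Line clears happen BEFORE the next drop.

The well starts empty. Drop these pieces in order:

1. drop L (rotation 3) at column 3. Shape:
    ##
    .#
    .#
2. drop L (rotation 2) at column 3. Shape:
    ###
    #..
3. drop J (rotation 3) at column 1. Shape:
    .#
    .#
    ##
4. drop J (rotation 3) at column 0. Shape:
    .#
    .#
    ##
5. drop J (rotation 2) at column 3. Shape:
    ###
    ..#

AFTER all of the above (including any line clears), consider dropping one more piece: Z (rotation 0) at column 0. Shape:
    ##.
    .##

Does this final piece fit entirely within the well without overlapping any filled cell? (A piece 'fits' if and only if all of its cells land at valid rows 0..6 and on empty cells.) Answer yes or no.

Answer: yes

Derivation:
Drop 1: L rot3 at col 3 lands with bottom-row=0; cleared 0 line(s) (total 0); column heights now [0 0 0 3 3 0], max=3
Drop 2: L rot2 at col 3 lands with bottom-row=3; cleared 0 line(s) (total 0); column heights now [0 0 0 5 5 5], max=5
Drop 3: J rot3 at col 1 lands with bottom-row=0; cleared 0 line(s) (total 0); column heights now [0 1 3 5 5 5], max=5
Drop 4: J rot3 at col 0 lands with bottom-row=1; cleared 0 line(s) (total 0); column heights now [2 4 3 5 5 5], max=5
Drop 5: J rot2 at col 3 lands with bottom-row=5; cleared 0 line(s) (total 0); column heights now [2 4 3 7 7 7], max=7
Test piece Z rot0 at col 0 (width 3): heights before test = [2 4 3 7 7 7]; fits = True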